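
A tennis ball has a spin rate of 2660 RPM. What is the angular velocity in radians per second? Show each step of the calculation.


Convert RPM to rad/s: multiply by 2*pi and divide by 60
omega = 2660 * 2 * pi / 60
= 278.555 rad/s

278.555 rad/s


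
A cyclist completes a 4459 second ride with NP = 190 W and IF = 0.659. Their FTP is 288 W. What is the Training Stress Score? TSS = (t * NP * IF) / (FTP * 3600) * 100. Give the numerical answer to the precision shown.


t * NP * IF = 4459 * 190 * 0.659 = 558311.39
FTP * 3600 = 1036800
TSS = (558311.39 / 1036800) * 100 = 53.85

53.85 TSS


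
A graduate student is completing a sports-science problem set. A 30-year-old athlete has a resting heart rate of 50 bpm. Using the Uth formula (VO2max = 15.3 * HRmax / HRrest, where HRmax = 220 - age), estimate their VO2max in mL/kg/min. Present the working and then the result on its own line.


HRmax = 220 - 30 = 190 bpm
Ratio = HRmax / HRrest = 190 / 50 = 3.8
VO2max = 15.3 * 3.8 = 58.14 mL/kg/min

58.14 mL/kg/min


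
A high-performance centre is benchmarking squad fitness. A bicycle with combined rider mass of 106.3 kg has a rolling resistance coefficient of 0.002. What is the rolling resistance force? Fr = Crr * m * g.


Fr = 0.002 * 106.3 * 9.81
= 0.2126 * 9.81
= 2.086 N

2.086 N


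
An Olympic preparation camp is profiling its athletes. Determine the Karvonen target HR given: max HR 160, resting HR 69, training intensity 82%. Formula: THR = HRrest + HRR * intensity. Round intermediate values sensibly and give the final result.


HRR = HRmax - HRrest = 160 - 69 = 91
THR = 69 + 91 * 0.82
= 143.62 bpm

143.62 bpm


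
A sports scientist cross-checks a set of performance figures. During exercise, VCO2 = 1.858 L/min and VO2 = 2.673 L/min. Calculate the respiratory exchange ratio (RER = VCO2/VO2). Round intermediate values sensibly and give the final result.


RER = VCO2 / VO2
= 1.858 / 2.673
= 0.6951

0.6951


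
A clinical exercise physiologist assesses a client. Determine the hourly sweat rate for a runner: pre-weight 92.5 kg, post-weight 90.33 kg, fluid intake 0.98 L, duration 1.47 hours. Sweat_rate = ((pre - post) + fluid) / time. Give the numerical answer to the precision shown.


Mass lost = 92.5 - 90.33 = 2.17 kg
Add fluid consumed: 2.17 + 0.98 = 3.15 L total sweat
Sweat rate = 3.15 / 1.47 = 2.143 L/h

2.143 L/h


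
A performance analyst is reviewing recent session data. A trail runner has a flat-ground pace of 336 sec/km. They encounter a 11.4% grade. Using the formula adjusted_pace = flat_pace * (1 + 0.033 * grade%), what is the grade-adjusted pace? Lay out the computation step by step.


Grade factor = 1 + 0.033 * 11.4 = 1.3762
Adjusted = 336 * 1.3762 = 462.4 sec/km

462.4 s/km


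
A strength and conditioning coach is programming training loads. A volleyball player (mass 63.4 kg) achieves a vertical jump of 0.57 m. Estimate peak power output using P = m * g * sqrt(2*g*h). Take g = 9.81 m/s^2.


2 * g * h = 2 * 9.81 * 0.57 = 11.1834
sqrt(11.1834) = 3.344159 m/s
P = 63.4 * 9.81 * 3.344159 = 2079.91 W

2079.91 W


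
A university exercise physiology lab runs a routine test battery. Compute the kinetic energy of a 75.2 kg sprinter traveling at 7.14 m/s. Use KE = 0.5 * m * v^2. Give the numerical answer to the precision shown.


Velocity squared = 50.9796
KE = 0.5 * 75.2 * 50.9796 = 1916.83 J

1916.83 J


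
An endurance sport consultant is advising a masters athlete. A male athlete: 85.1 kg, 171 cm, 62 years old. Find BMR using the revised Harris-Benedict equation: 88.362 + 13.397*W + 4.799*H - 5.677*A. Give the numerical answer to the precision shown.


Intercept = 88.362
Weight contribution = 13.397 * 85.1 = 1140.0847
Height contribution = 4.799 * 171 = 820.629
Age contribution = 5.677 * 62 = 351.974
BMR = 88.362 + 1140.0847 + 820.629 - 351.974
= 1697.1 kcal/day

1697.1 kcal/day


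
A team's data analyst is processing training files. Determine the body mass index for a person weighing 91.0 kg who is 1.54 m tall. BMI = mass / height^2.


BMI = mass / height^2
= 91.0 / 1.54^2
= 91.0 / 2.3716
= 38.37 kg/m^2

38.37 kg/m^2


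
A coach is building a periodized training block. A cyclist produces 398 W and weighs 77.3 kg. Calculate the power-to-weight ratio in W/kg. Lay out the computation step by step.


P/W = power / mass
= 398 / 77.3
= 5.149 W/kg

5.149 W/kg


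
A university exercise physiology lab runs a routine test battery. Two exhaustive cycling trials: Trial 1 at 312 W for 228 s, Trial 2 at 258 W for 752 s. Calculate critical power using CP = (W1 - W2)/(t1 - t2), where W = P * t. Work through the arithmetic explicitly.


W1 = 312 * 228 = 71136 J
W2 = 258 * 752 = 194016 J
CP = (71136 - 194016) / (228 - 752)
= -122880 / -524
= 234.5 W

234.5 W


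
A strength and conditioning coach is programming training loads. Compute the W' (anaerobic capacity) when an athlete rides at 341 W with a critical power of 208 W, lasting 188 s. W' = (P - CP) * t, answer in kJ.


Above-CP power = 133 W
Duration = 188 s
W' = 133 * 188 = 25004 J
Convert: 25004 / 1000 = 25.004 kJ

25.004 kJ


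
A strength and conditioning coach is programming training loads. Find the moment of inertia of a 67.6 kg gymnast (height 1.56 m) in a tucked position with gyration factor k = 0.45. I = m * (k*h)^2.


Radius of gyration = 0.45 * 1.56 = 0.702 m
I = 67.6 * 0.702^2
= 67.6 * 0.492804
= 33.314 kg*m^2

33.314 kg*m^2


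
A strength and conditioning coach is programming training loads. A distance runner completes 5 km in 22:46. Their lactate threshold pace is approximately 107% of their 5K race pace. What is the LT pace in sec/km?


Convert to seconds: 22 min 46 s = 1366 s
Pace per km = 1366 / 5 = 273.2 s/km
LT pace = 273.2 * 1.07 = 292.32 s/km

292.32 s/km


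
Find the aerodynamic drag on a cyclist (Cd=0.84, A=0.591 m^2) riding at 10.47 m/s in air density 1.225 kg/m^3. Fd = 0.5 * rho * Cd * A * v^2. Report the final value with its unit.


Fd = 0.5 * 1.225 * 0.84 * 0.591 * 10.47^2
= 0.5 * 1.225 * 0.84 * 0.591 * 109.6209
= 33.332 N

33.332 N


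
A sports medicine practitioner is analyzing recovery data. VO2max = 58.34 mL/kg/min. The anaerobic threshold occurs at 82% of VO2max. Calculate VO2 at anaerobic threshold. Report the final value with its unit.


AT fraction = 82 / 100 = 0.82
AT VO2 = 58.34 * 0.82
= 47.84 mL/kg/min

47.84 mL/kg/min


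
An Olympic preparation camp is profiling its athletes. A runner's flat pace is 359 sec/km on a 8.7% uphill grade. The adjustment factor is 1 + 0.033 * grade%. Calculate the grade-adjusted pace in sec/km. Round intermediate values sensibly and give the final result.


Factor = 1 + 0.033 * 8.7 = 1.2871
Adjusted pace = 359 * 1.2871
= 462.07 sec/km

462.07 s/km


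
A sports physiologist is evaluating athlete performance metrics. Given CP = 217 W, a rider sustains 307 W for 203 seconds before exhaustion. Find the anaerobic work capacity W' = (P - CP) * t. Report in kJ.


Excess power = 307 - 217 = 90 W
Work above CP = 90 * 203 = 18270 J
W' = 18.27 kJ

18.27 kJ


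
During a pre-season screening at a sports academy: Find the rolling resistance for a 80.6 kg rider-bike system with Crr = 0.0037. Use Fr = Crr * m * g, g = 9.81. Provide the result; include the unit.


m * g = 80.6 * 9.81 = 790.686 N
Fr = 0.0037 * 790.686 = 2.926 N

2.926 N


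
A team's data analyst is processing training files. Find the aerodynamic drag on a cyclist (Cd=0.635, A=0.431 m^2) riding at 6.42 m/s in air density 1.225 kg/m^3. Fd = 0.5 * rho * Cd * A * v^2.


Fd = 0.5 * 1.225 * 0.635 * 0.431 * 6.42^2
= 0.5 * 1.225 * 0.635 * 0.431 * 41.2164
= 6.909 N

6.909 N


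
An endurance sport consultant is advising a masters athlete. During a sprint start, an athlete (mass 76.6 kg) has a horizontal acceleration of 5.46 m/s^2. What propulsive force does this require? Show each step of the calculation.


Propulsive force = mass * acceleration
= 76.6 kg * 5.46 m/s^2
= 418.24 N

418.24 N


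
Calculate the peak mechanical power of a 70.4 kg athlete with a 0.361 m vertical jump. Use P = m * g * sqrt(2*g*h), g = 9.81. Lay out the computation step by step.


First, sqrt(2gh) = sqrt(2 * 9.81 * 0.361)
= sqrt(7.08282) = 2.661357 m/s
Power = 70.4 * 9.81 * 2.661357 = 1838.0 W

1838.0 W


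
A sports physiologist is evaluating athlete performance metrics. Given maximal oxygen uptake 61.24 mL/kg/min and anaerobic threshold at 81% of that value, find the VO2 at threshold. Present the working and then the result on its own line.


Percentage as decimal = 0.81
VO2 at AT = 61.24 * 0.81 = 49.6 mL/kg/min

49.6 mL/kg/min


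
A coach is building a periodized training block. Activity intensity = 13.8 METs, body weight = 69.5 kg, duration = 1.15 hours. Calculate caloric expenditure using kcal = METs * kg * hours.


kcal = 13.8 * 69.5 * 1.15
= 959.1 * 1.15
= 1102.97 kcal

1102.97 kcal


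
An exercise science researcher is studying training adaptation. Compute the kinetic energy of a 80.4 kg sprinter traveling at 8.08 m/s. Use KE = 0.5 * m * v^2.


Velocity squared = 65.2864
KE = 0.5 * 80.4 * 65.2864 = 2624.51 J

2624.51 J


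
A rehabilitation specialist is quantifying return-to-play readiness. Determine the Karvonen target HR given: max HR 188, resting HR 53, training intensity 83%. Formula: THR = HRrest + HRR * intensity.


HRR = HRmax - HRrest = 188 - 53 = 135
THR = 53 + 135 * 0.83
= 165.05 bpm

165.05 bpm


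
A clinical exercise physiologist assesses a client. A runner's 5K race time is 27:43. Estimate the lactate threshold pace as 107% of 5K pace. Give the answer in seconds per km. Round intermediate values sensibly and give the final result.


Total race time = 27*60 + 43 = 1663 seconds
5K pace = 1663 / 5 = 332.6 sec/km
LT pace = 332.6 * 1.07 = 355.88 sec/km

355.88 s/km


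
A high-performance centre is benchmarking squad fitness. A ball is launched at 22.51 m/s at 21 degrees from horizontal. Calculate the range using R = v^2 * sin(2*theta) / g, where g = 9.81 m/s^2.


sin(2 * 21) = sin(42) = 0.669131
v^2 = 22.51^2 = 506.7001
R = 506.7001 * 0.669131 / 9.81
= 34.562 m

34.562 m


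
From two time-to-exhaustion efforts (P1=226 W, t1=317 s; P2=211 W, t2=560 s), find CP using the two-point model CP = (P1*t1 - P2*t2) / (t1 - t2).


Work in trial 1 = 71642 J
Work in trial 2 = 118160 J
Delta work = -46518 J
Delta time = -243 s
CP = -46518 / -243 = 191.43 W

191.43 W


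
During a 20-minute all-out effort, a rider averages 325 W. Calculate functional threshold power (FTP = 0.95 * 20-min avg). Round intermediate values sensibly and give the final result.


FTP = 0.95 * 325
= 308.75 W

308.75 W


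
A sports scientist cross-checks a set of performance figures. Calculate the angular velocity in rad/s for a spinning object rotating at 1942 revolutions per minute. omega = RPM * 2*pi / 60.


omega = RPM * 2*pi / 60
= 1942 * 6.28318531 / 60
= 203.366 rad/s

203.366 rad/s


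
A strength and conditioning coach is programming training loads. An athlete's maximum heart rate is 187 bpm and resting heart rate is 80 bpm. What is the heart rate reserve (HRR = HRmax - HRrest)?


HRR = HRmax - HRrest
= 187 - 80
= 107 bpm

107 bpm


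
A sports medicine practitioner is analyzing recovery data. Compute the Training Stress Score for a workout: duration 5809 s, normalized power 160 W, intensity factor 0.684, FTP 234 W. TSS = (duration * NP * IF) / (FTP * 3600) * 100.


Product = 5809 * 160 * 0.684 = 635736.96
Base = 234 * 3600 = 842400
TSS = 635736.96 / 842400 * 100 = 75.47

75.47 TSS


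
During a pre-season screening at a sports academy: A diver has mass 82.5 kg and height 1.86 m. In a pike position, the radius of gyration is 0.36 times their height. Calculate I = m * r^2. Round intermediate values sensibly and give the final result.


r = 0.36 * 1.86 = 0.6696 m
I = m * r^2 = 82.5 * 0.448364 = 36.99 kg*m^2

36.99 kg*m^2


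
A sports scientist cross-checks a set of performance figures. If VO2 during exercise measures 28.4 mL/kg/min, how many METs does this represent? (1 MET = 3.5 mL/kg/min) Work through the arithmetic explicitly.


METs = VO2 / 3.5 = 28.4 / 3.5 = 8.11

8.11 METs


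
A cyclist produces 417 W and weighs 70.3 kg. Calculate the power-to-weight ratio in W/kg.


P/W = power / mass
= 417 / 70.3
= 5.932 W/kg

5.932 W/kg


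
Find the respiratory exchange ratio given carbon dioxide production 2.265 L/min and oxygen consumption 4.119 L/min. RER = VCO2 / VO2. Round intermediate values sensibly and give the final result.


VCO2 = 2.265 L/min
VO2 = 4.119 L/min
RER = 2.265 / 4.119 = 0.5499

0.5499


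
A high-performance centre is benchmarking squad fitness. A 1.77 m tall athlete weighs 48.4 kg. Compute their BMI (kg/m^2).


height^2 = 3.1329 m^2
BMI = 48.4 / 3.1329 = 15.45 kg/m^2

15.45 kg/m^2


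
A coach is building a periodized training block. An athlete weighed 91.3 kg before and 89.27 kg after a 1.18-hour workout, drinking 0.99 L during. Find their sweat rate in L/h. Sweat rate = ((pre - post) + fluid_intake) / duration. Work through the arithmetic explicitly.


Body mass change = 2.03 kg
Total sweat loss = 2.03 + 0.99 = 3.02 L
Rate = 3.02 / 1.18 = 2.559 L/h

2.559 L/h


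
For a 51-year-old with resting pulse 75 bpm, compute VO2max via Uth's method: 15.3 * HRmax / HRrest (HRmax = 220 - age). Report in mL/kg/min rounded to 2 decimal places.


Step 1: HRmax = 220 - 51 = 169 bpm
Step 2: Ratio = 169 / 75 = 2.2533
Step 3: VO2max = 15.3 * 2.2533 = 34.48 mL/kg/min

34.48 mL/kg/min


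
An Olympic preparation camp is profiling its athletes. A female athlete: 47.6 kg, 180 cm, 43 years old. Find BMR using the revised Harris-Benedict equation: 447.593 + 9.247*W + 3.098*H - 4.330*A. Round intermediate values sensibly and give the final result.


Intercept = 447.593
Weight contribution = 9.247 * 47.6 = 440.1572
Height contribution = 3.098 * 180 = 557.64
Age contribution = 4.33 * 43 = 186.19
BMR = 447.593 + 440.1572 + 557.64 - 186.19
= 1259.2 kcal/day

1259.2 kcal/day


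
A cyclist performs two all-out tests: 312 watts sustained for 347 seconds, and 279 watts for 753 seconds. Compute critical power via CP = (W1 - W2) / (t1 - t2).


W1 = P1 * t1 = 312 * 347 = 108264 J
W2 = P2 * t2 = 279 * 753 = 210087 J
CP = (108264 - 210087) / (347 - 753)
= 250.8 W

250.8 W


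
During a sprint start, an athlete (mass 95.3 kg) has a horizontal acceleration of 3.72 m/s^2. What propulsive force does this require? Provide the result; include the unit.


Propulsive force = mass * acceleration
= 95.3 kg * 3.72 m/s^2
= 354.52 N

354.52 N


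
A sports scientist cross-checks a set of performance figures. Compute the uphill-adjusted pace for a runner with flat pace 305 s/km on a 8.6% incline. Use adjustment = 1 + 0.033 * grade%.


Adjustment factor = 1 + 0.033 * 8.6 = 1.2838
Grade-adjusted pace = 305 * 1.2838 = 391.56 s/km

391.56 s/km


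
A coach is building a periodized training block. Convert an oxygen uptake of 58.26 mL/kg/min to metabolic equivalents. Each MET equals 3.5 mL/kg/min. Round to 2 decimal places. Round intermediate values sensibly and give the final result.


One MET = 3.5 mL/kg/min
Number of METs = 58.26 / 3.5
= 16.65 METs

16.65 METs


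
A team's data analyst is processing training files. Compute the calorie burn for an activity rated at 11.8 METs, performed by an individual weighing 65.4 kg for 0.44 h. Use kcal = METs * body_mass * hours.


Product of METs and mass = 11.8 * 65.4 = 771.72
Total kcal = 771.72 * 0.44 = 339.56 kcal

339.56 kcal


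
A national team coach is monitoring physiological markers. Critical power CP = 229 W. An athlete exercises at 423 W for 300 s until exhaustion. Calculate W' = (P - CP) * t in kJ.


P - CP = 423 - 229 = 194 W
W' = 194 * 300 = 58200 J
= 58200 / 1000 = 58.2 kJ

58.2 kJ


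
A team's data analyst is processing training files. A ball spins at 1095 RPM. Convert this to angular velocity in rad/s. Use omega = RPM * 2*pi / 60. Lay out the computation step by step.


omega = 1095 * 2 * pi / 60
= 1095 * 6.28318531 / 60
= 6880.088 / 60
= 114.668 rad/s

114.668 rad/s


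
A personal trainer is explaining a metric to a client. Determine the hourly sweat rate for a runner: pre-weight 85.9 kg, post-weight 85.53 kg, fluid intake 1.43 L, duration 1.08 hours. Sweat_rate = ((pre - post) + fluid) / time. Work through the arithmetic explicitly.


Mass lost = 85.9 - 85.53 = 0.37 kg
Add fluid consumed: 0.37 + 1.43 = 1.8 L total sweat
Sweat rate = 1.8 / 1.08 = 1.667 L/h

1.667 L/h


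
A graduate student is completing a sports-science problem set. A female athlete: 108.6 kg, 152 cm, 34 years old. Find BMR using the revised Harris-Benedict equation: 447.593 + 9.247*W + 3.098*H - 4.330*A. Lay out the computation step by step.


Intercept = 447.593
Weight contribution = 9.247 * 108.6 = 1004.2242
Height contribution = 3.098 * 152 = 470.896
Age contribution = 4.33 * 34 = 147.22
BMR = 447.593 + 1004.2242 + 470.896 - 147.22
= 1775.49 kcal/day

1775.49 kcal/day


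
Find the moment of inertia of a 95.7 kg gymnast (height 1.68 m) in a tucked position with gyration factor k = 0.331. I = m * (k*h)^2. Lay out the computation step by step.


Radius of gyration = 0.331 * 1.68 = 0.55608 m
I = 95.7 * 0.55608^2
= 95.7 * 0.309225
= 29.593 kg*m^2

29.593 kg*m^2


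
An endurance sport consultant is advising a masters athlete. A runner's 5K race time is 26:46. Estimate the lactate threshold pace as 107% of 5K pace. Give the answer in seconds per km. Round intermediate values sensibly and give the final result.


Total race time = 26*60 + 46 = 1606 seconds
5K pace = 1606 / 5 = 321.2 sec/km
LT pace = 321.2 * 1.07 = 343.68 sec/km

343.68 s/km


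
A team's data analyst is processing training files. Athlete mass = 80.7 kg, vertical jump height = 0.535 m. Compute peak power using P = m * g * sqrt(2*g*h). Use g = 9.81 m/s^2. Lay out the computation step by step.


sqrt(2 * 9.81 * 0.535) = sqrt(10.4967) = 3.239861 m/s
P = 80.7 * 9.81 * 3.239861
= 2564.89 W

2564.89 W


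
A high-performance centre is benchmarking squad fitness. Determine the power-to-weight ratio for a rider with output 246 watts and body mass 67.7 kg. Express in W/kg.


P/W = 246 / 67.7 = 3.634 W/kg

3.634 W/kg


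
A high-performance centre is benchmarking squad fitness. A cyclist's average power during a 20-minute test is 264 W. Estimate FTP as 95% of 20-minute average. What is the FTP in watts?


FTP = 20-min power * 0.95
= 264 * 0.95
= 250.8 W

250.8 W


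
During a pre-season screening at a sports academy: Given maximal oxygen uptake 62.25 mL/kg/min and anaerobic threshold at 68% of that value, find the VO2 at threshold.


Percentage as decimal = 0.68
VO2 at AT = 62.25 * 0.68 = 42.33 mL/kg/min

42.33 mL/kg/min


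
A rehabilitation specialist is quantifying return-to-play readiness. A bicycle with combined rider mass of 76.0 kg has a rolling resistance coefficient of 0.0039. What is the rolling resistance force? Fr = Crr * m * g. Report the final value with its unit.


Fr = 0.0039 * 76.0 * 9.81
= 0.2964 * 9.81
= 2.908 N

2.908 N


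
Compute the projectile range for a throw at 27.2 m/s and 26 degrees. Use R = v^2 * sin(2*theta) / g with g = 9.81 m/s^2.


Two times the angle = 52 degrees
sin(52) = 0.788011
R = 739.84 * 0.788011 / 9.81 = 59.429 m

59.429 m


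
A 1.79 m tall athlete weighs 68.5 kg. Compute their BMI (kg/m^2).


height^2 = 3.2041 m^2
BMI = 68.5 / 3.2041 = 21.38 kg/m^2

21.38 kg/m^2


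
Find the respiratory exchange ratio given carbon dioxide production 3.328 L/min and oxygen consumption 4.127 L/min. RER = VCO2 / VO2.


VCO2 = 3.328 L/min
VO2 = 4.127 L/min
RER = 3.328 / 4.127 = 0.8064

0.8064


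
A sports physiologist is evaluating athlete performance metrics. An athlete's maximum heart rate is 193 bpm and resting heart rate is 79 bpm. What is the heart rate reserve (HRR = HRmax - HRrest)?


HRR = HRmax - HRrest
= 193 - 79
= 114 bpm

114 bpm


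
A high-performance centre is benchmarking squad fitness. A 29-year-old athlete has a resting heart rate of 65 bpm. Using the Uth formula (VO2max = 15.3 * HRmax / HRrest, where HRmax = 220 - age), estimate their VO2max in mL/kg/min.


HRmax = 220 - 29 = 191 bpm
Ratio = HRmax / HRrest = 191 / 65 = 2.9385
VO2max = 15.3 * 2.9385 = 44.96 mL/kg/min

44.96 mL/kg/min


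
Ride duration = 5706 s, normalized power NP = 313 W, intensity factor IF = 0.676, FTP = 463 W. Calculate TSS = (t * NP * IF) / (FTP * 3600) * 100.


Numerator = 5706 * 313 * 0.676 = 1207321.128
Denominator = 463 * 3600 = 1666800
TSS = 1207321.128 / 1666800 * 100
= 72.43

72.43 TSS


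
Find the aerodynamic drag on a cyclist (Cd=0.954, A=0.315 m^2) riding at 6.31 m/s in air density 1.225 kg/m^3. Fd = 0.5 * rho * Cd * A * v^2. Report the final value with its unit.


Fd = 0.5 * 1.225 * 0.954 * 0.315 * 6.31^2
= 0.5 * 1.225 * 0.954 * 0.315 * 39.8161
= 7.329 N

7.329 N


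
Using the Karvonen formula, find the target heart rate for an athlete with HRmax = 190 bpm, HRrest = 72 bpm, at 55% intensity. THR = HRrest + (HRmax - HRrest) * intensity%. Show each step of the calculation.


HRR = 190 - 72 = 118
THR = 72 + 118 * 0.55
= 72 + 64.9
= 136.9 bpm

136.9 bpm


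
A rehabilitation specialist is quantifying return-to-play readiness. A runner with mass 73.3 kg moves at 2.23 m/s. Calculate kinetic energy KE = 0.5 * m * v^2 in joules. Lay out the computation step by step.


v^2 = 2.23^2 = 4.9729
KE = 0.5 * 73.3 * 4.9729
= 182.26 J

182.26 J


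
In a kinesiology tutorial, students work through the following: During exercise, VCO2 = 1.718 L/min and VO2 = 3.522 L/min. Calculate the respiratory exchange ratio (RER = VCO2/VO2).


RER = VCO2 / VO2
= 1.718 / 3.522
= 0.4878

0.4878


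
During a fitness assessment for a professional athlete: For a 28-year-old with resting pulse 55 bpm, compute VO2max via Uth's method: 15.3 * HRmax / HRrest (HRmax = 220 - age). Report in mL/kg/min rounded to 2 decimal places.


Step 1: HRmax = 220 - 28 = 192 bpm
Step 2: Ratio = 192 / 55 = 3.4909
Step 3: VO2max = 15.3 * 3.4909 = 53.41 mL/kg/min

53.41 mL/kg/min


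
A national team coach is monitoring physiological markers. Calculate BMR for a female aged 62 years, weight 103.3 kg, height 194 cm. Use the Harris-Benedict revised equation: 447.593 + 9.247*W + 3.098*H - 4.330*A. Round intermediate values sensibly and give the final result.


Substituting values:
W term = 9.247 * 103.3 = 955.2151
H term = 3.098 * 194 = 601.012
A term = 4.330 * 62 = 268.46
BMR = 1735.36 kcal/day

1735.36 kcal/day


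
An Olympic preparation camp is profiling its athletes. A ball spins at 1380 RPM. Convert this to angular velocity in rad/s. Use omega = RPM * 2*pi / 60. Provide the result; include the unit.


omega = 1380 * 2 * pi / 60
= 1380 * 6.28318531 / 60
= 8670.796 / 60
= 144.513 rad/s

144.513 rad/s


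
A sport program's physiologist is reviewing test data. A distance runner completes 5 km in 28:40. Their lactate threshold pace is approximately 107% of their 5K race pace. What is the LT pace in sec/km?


Convert to seconds: 28 min 40 s = 1720 s
Pace per km = 1720 / 5 = 344.0 s/km
LT pace = 344.0 * 1.07 = 368.08 s/km

368.08 s/km


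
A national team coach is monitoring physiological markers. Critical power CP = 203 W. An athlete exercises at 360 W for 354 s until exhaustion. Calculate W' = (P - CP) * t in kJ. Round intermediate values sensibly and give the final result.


P - CP = 360 - 203 = 157 W
W' = 157 * 354 = 55578 J
= 55578 / 1000 = 55.578 kJ

55.578 kJ


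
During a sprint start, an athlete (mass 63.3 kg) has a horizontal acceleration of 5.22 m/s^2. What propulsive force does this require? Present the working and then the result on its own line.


Propulsive force = mass * acceleration
= 63.3 kg * 5.22 m/s^2
= 330.43 N

330.43 N


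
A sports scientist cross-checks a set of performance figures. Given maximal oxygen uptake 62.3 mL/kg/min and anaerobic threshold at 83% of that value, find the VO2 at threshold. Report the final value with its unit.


Percentage as decimal = 0.83
VO2 at AT = 62.3 * 0.83 = 51.71 mL/kg/min

51.71 mL/kg/min


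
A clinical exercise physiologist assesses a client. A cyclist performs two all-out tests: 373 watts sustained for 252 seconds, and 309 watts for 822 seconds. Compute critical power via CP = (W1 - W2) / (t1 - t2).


W1 = P1 * t1 = 373 * 252 = 93996 J
W2 = P2 * t2 = 309 * 822 = 253998 J
CP = (93996 - 253998) / (252 - 822)
= 280.71 W

280.71 W


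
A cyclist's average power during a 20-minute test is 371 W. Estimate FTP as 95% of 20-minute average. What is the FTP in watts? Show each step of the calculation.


FTP = 20-min power * 0.95
= 371 * 0.95
= 352.45 W

352.45 W


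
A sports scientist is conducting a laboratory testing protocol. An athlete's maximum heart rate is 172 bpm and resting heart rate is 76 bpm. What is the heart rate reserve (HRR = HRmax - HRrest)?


HRR = HRmax - HRrest
= 172 - 76
= 96 bpm

96 bpm


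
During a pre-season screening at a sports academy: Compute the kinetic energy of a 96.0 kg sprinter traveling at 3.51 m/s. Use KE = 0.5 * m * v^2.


Velocity squared = 12.3201
KE = 0.5 * 96.0 * 12.3201 = 591.36 J

591.36 J


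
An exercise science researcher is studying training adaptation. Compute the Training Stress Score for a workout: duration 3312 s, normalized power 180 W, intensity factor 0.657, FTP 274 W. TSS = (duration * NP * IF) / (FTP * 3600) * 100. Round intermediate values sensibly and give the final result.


Product = 3312 * 180 * 0.657 = 391677.12
Base = 274 * 3600 = 986400
TSS = 391677.12 / 986400 * 100 = 39.71

39.71 TSS


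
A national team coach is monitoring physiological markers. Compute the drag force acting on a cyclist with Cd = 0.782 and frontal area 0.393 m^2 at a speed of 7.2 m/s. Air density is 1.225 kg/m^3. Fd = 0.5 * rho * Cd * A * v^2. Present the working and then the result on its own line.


Step 1: v^2 = 51.84
Step 2: Fd = 0.5 * 1.225 * 0.782 * 0.393 * 51.84
= 9.758 N

9.758 N


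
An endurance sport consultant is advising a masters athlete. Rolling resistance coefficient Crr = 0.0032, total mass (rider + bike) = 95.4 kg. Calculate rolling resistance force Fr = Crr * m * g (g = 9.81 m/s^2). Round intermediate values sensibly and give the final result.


Fr = Crr * m * g
= 0.0032 * 95.4 * 9.81
= 2.995 N

2.995 N


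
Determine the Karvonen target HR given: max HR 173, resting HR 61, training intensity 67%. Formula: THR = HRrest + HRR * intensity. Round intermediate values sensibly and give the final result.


HRR = HRmax - HRrest = 173 - 61 = 112
THR = 61 + 112 * 0.67
= 136.04 bpm

136.04 bpm


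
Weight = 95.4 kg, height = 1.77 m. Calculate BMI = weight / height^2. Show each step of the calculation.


height^2 = 1.77^2 = 3.1329
BMI = 95.4 / 3.1329 = 30.45 kg/m^2

30.45 kg/m^2


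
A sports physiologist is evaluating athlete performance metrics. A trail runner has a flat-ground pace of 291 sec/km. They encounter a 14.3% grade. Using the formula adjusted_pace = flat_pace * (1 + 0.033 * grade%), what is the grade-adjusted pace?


Grade factor = 1 + 0.033 * 14.3 = 1.4719
Adjusted = 291 * 1.4719 = 428.32 sec/km

428.32 s/km


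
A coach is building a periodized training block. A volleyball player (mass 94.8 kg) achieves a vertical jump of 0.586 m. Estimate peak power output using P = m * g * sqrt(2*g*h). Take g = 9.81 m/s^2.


2 * g * h = 2 * 9.81 * 0.586 = 11.49732
sqrt(11.49732) = 3.39077 m/s
P = 94.8 * 9.81 * 3.39077 = 3153.38 W

3153.38 W


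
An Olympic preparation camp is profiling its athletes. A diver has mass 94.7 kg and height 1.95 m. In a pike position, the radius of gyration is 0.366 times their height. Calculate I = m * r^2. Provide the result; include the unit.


r = 0.366 * 1.95 = 0.7137 m
I = m * r^2 = 94.7 * 0.509368 = 48.237 kg*m^2

48.237 kg*m^2


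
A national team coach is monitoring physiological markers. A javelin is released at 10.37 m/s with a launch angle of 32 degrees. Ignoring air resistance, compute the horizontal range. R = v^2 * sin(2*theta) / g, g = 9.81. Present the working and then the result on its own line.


Launch speed squared = 107.5369
sin(2 * 32 deg) = 0.898794
Range = 107.5369 * 0.898794 / 9.81
= 9.853 m

9.853 m


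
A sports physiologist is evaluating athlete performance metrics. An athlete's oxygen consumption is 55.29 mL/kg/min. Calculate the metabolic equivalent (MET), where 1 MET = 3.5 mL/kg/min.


MET = VO2 / 3.5
= 55.29 / 3.5
= 15.8 METs

15.8 METs


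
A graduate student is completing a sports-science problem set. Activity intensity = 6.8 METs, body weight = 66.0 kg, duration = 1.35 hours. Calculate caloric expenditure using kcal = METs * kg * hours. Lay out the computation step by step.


kcal = 6.8 * 66.0 * 1.35
= 448.8 * 1.35
= 605.88 kcal

605.88 kcal


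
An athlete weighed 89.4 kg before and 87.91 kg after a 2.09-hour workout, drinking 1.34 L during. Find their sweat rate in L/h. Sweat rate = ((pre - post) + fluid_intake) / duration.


Body mass change = 1.49 kg
Total sweat loss = 1.49 + 1.34 = 2.83 L
Rate = 2.83 / 2.09 = 1.354 L/h

1.354 L/h


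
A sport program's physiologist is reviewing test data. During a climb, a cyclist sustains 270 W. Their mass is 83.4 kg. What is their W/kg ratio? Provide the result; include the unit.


Power-to-weight = 270 W / 83.4 kg
= 3.237 W/kg

3.237 W/kg


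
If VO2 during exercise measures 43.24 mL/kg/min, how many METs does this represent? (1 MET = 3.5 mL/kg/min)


METs = VO2 / 3.5 = 43.24 / 3.5 = 12.35

12.35 METs


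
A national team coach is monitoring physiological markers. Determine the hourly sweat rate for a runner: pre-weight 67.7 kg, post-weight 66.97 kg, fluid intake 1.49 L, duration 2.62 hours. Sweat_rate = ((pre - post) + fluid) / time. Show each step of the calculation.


Mass lost = 67.7 - 66.97 = 0.73 kg
Add fluid consumed: 0.73 + 1.49 = 2.22 L total sweat
Sweat rate = 2.22 / 2.62 = 0.847 L/h

0.847 L/h


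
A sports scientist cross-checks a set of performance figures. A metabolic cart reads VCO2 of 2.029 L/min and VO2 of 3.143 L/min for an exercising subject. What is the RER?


RER = VCO2 / VO2 = 2.029 / 3.143 = 0.6456

0.6456


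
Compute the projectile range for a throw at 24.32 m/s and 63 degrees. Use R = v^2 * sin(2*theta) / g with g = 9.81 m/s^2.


Two times the angle = 126 degrees
sin(126) = 0.809017
R = 591.4624 * 0.809017 / 9.81 = 48.777 m

48.777 m


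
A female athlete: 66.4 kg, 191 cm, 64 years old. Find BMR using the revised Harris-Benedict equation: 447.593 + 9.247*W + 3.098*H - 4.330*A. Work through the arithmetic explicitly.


Intercept = 447.593
Weight contribution = 9.247 * 66.4 = 614.0008
Height contribution = 3.098 * 191 = 591.718
Age contribution = 4.33 * 64 = 277.12
BMR = 447.593 + 614.0008 + 591.718 - 277.12
= 1376.19 kcal/day

1376.19 kcal/day


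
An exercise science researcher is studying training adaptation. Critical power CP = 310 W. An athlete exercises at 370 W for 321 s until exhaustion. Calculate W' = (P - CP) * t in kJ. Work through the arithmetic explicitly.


P - CP = 370 - 310 = 60 W
W' = 60 * 321 = 19260 J
= 19260 / 1000 = 19.26 kJ

19.26 kJ


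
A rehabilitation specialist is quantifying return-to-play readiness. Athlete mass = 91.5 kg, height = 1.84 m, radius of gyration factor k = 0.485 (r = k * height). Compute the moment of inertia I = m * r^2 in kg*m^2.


r = k * height = 0.485 * 1.84 = 0.8924 m
r^2 = 0.8924^2 = 0.796378
I = 91.5 * 0.796378 = 72.869 kg*m^2

72.869 kg*m^2


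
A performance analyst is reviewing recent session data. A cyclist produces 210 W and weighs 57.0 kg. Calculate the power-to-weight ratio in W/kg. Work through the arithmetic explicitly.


P/W = power / mass
= 210 / 57.0
= 3.684 W/kg

3.684 W/kg


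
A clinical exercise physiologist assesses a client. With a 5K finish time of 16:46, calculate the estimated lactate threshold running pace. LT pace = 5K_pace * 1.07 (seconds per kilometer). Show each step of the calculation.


Race duration = 1006 s for 5 km
Average pace = 1006 / 5 = 201.2 s/km
LT pace = 201.2 * 1.07
= 215.28 s/km

215.28 s/km


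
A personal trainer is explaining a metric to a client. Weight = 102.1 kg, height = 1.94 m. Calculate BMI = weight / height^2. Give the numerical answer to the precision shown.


height^2 = 1.94^2 = 3.7636
BMI = 102.1 / 3.7636 = 27.13 kg/m^2

27.13 kg/m^2


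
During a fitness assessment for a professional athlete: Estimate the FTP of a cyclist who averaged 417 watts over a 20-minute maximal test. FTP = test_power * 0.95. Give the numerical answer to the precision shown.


FTP = 417 * 0.95 = 396.15 W

396.15 W


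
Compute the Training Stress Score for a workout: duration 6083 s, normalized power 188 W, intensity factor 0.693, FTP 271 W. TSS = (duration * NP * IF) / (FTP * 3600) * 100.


Product = 6083 * 188 * 0.693 = 792517.572
Base = 271 * 3600 = 975600
TSS = 792517.572 / 975600 * 100 = 81.23

81.23 TSS


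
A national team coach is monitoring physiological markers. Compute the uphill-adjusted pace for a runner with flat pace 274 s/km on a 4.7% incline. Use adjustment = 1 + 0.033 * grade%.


Adjustment factor = 1 + 0.033 * 4.7 = 1.1551
Grade-adjusted pace = 274 * 1.1551 = 316.5 s/km

316.5 s/km


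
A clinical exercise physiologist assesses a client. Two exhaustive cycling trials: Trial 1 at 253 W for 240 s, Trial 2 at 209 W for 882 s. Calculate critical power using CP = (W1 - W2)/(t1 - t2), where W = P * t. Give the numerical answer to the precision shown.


W1 = 253 * 240 = 60720 J
W2 = 209 * 882 = 184338 J
CP = (60720 - 184338) / (240 - 882)
= -123618 / -642
= 192.55 W

192.55 W


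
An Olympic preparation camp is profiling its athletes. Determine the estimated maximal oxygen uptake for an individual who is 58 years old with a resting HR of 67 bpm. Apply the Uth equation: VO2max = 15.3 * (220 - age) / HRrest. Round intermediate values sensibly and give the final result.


HRmax = 220 - 58 = 162
VO2max = 15.3 * (162 / 67)
= 15.3 * 2.4179
= 36.99 mL/kg/min

36.99 mL/kg/min


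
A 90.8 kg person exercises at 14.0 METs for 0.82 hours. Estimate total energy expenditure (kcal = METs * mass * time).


Energy = METs * mass(kg) * time(h)
= 14.0 * 90.8 * 0.82
= 1042.38 kcal

1042.38 kcal


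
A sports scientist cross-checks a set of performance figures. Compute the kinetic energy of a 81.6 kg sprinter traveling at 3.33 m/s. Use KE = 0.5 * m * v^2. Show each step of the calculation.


Velocity squared = 11.0889
KE = 0.5 * 81.6 * 11.0889 = 452.43 J

452.43 J


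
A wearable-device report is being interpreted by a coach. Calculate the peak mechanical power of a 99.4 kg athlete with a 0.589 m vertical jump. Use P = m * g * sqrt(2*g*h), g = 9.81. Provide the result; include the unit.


First, sqrt(2gh) = sqrt(2 * 9.81 * 0.589)
= sqrt(11.55618) = 3.399438 m/s
Power = 99.4 * 9.81 * 3.399438 = 3314.84 W

3314.84 W


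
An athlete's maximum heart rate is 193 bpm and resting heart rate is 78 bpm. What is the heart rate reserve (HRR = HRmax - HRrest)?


HRR = HRmax - HRrest
= 193 - 78
= 115 bpm

115 bpm


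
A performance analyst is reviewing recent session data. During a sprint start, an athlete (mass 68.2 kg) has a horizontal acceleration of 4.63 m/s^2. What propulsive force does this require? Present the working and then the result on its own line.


Propulsive force = mass * acceleration
= 68.2 kg * 4.63 m/s^2
= 315.77 N

315.77 N


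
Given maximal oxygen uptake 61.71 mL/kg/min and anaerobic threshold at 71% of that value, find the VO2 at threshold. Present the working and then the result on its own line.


Percentage as decimal = 0.71
VO2 at AT = 61.71 * 0.71 = 43.81 mL/kg/min

43.81 mL/kg/min


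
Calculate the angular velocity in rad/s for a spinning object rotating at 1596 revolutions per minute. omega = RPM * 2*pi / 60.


omega = RPM * 2*pi / 60
= 1596 * 6.28318531 / 60
= 167.133 rad/s

167.133 rad/s


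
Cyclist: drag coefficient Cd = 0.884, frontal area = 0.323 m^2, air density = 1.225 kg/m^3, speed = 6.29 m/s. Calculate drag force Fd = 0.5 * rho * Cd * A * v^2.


v^2 = 6.29^2 = 39.5641
Fd = 0.5 * 1.225 * 0.884 * 0.323 * 39.5641
= 6.919 N

6.919 N


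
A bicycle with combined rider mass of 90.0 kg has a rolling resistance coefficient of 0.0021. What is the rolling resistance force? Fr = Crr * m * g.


Fr = 0.0021 * 90.0 * 9.81
= 0.189 * 9.81
= 1.854 N

1.854 N


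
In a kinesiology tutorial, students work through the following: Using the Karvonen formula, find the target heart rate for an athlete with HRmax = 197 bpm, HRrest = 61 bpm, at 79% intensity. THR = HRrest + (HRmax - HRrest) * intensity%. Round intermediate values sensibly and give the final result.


HRR = 197 - 61 = 136
THR = 61 + 136 * 0.79
= 61 + 107.44
= 168.44 bpm

168.44 bpm


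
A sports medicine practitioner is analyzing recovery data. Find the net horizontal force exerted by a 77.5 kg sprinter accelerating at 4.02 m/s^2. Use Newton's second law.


Newton's second law: F = m * a
F = 77.5 * 4.02 = 311.55 N

311.55 N


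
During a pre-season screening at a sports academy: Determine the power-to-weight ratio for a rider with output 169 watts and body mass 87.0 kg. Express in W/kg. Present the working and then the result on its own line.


P/W = 169 / 87.0 = 1.943 W/kg

1.943 W/kg


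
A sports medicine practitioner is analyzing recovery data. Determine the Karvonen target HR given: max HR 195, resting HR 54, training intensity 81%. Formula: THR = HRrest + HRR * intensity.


HRR = HRmax - HRrest = 195 - 54 = 141
THR = 54 + 141 * 0.81
= 168.21 bpm

168.21 bpm


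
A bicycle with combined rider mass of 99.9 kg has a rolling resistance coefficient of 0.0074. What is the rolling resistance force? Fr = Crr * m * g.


Fr = 0.0074 * 99.9 * 9.81
= 0.73926 * 9.81
= 7.252 N

7.252 N


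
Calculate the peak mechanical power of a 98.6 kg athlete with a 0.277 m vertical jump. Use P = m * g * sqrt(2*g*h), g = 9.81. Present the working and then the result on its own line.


First, sqrt(2gh) = sqrt(2 * 9.81 * 0.277)
= sqrt(5.43474) = 2.331253 m/s
Power = 98.6 * 9.81 * 2.331253 = 2254.94 W

2254.94 W


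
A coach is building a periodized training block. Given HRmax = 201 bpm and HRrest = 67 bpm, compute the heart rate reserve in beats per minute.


Heart rate reserve = maximum HR minus resting HR
HRR = 201 - 67 = 134 bpm

134 bpm


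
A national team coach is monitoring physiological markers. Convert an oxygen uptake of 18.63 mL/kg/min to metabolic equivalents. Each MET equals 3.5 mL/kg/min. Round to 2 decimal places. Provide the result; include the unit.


One MET = 3.5 mL/kg/min
Number of METs = 18.63 / 3.5
= 5.32 METs

5.32 METs


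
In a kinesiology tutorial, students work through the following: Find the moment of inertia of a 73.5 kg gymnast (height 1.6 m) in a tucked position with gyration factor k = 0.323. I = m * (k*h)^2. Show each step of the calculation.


Radius of gyration = 0.323 * 1.6 = 0.5168 m
I = 73.5 * 0.5168^2
= 73.5 * 0.267082
= 19.631 kg*m^2

19.631 kg*m^2


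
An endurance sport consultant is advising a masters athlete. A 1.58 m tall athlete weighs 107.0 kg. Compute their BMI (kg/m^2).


height^2 = 2.4964 m^2
BMI = 107.0 / 2.4964 = 42.86 kg/m^2

42.86 kg/m^2


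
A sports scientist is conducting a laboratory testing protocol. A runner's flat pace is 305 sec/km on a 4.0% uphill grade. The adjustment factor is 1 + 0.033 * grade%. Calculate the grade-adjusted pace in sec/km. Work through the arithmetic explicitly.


Factor = 1 + 0.033 * 4.0 = 1.132
Adjusted pace = 305 * 1.132
= 345.26 sec/km

345.26 s/km


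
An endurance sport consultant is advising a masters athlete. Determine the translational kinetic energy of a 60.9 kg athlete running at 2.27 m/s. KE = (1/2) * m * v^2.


KE = 0.5 * m * v^2
= 0.5 * 60.9 * 2.27^2
= 0.5 * 60.9 * 5.1529
= 156.91 J

156.91 J
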